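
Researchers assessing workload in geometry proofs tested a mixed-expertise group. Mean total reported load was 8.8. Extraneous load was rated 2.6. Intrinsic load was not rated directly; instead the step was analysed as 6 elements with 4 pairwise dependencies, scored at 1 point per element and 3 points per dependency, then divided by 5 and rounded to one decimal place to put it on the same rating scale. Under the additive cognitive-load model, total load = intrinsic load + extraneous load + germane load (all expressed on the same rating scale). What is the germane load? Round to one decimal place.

2.6

Intrinsic (element-interactivity): (6 × 1 + 4 × 3) / 5 = 18 / 5 = 3.6000 → 3.6.
germane load = total − intrinsic − extraneous
             = 8.8 − 3.6 − 2.6 = 2.6.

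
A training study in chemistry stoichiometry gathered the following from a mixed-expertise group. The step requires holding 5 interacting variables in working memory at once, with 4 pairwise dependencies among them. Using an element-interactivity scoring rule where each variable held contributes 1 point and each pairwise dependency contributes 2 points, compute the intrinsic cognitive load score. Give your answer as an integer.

13

Element contribution: 5 × 1 = 5.
Interaction contribution: 4 × 2 = 8.
Intrinsic load = 5 + 8 = 13.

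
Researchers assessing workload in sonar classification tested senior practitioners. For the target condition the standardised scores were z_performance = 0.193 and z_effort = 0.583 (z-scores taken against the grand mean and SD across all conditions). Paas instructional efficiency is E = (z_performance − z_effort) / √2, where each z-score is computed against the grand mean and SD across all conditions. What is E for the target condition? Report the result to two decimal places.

-0.28

z_P − z_E = 0.193 − 0.583 = -0.3900.
E = -0.3900 / √2 = -0.3900 / 1.41421 = -0.2758 ≈ -0.28.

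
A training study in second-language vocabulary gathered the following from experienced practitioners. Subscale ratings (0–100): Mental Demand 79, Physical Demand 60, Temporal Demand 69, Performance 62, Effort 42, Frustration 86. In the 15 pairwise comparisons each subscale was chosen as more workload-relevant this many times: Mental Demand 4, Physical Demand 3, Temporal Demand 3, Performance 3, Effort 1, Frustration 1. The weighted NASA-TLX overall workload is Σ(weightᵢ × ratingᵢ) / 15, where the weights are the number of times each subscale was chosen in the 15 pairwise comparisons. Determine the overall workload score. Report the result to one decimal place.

67.8

The tallies are the weights (they sum to 15).
Weighted sum = 4·79 + 3·60 + 3·69 + 3·62 + 1·42 + 1·86
            = 316 + 180 + 207 + 186 + 42 + 86 = 1017.
Overall workload = 1017 / 15 = 67.8000 ≈ 67.8.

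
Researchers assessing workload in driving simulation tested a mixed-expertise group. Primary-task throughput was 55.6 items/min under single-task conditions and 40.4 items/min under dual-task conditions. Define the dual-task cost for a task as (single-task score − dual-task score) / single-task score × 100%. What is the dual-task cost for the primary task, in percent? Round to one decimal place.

27.3

Cost = (55.6 − 40.4) / 55.6 × 100%
     = 15.2000 / 55.6 × 100% = 27.3381%.
≈ 27.3%.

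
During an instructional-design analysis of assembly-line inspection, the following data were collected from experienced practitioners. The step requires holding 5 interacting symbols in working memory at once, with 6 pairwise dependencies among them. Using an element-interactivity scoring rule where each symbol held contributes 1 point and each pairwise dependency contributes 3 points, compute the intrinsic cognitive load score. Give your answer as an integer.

23

Element contribution: 5 × 1 = 5.
Interaction contribution: 6 × 3 = 18.
Intrinsic load = 5 + 18 = 23.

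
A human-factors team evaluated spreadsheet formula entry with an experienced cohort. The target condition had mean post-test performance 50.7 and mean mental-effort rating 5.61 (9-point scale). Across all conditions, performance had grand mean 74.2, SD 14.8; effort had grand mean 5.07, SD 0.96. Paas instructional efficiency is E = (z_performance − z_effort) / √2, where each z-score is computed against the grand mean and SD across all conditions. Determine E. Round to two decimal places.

z_performance = (50.7 − 74.2) / 14.8 = -23.5000 / 14.8 = -1.5878.
z_effort = (5.61 − 5.07) / 0.96 = 0.5400 / 0.96 = 0.5625.
z_P − z_E = -1.5878 − 0.5625 = -2.1503.
E = -2.1503 / √2 = -2.1503 / 1.41421 = -1.5205 ≈ -1.52.

-1.52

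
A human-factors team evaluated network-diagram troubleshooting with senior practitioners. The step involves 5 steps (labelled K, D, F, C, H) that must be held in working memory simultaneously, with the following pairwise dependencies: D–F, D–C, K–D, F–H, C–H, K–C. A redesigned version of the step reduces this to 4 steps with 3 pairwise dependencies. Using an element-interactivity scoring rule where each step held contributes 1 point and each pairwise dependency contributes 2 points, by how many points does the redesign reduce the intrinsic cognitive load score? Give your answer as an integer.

7

Original: 5 × 1 + 6 × 2 = 5 + 12 = 17.
Redesigned: 4 × 1 + 3 × 2 = 4 + 6 = 10.
Reduction = 17 − 10 = 7.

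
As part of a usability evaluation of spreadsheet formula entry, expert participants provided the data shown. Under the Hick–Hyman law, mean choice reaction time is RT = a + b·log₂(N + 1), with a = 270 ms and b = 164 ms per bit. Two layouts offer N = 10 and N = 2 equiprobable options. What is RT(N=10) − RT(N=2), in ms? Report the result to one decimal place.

307.4

RT(10) = 270 + 164·log₂(11) = 270 + 164·3.4594 = 837.3416 ms.
RT(2) = 270 + 164·log₂(3) = 270 + 164·1.5850 = 529.9400 ms.
Difference = 837.3416 − 529.9400 = 307.4016 ≈ 307.4 ms.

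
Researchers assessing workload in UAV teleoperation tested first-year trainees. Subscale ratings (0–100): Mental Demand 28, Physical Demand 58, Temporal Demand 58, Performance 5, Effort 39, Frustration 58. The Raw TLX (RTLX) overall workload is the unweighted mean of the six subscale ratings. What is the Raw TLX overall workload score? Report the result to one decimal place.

Sum of ratings = 28 + 58 + 58 + 5 + 39 + 58 = 246.
RTLX = 246 / 6 = 41.0000 ≈ 41.0.

41.0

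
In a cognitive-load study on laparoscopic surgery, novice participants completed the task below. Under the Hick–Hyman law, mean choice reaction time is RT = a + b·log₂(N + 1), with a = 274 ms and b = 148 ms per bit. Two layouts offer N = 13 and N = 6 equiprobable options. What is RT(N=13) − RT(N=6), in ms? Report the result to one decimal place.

148.0

RT(13) = 274 + 148·log₂(14) = 274 + 148·3.8074 = 837.4952 ms.
RT(6) = 274 + 148·log₂(7) = 274 + 148·2.8074 = 689.4952 ms.
Difference = 837.4952 − 689.4952 = 148.0000 ≈ 148.0 ms.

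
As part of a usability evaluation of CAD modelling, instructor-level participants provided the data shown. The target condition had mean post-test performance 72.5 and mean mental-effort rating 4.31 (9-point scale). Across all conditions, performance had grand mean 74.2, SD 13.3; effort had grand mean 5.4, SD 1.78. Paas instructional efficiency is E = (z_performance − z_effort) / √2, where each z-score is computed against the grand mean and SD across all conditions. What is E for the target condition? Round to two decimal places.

0.34

z_performance = (72.5 − 74.2) / 13.3 = -1.7000 / 13.3 = -0.1278.
z_effort = (4.31 − 5.4) / 1.78 = -1.0900 / 1.78 = -0.6124.
z_P − z_E = -0.1278 − (-0.6124) = 0.4846.
E = 0.4846 / √2 = 0.4846 / 1.41421 = 0.3427 ≈ 0.34.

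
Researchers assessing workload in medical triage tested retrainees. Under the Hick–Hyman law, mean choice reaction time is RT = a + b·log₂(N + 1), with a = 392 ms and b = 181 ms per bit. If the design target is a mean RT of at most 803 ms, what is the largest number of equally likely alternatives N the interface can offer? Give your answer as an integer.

Set 392 + 181·log₂(N + 1) ≤ 803.
log₂(N + 1) ≤ (803 − 392) / 181 = 2.2707.
N + 1 ≤ 2^2.2707 = 4.8256.
N ≤ 3.8256, so the largest integer N is 3.

3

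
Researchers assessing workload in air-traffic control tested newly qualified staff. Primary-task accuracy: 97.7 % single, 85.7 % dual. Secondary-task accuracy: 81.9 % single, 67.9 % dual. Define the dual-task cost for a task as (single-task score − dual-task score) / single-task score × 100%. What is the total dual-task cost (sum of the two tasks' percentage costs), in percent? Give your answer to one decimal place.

29.4

Primary cost = (97.7 − 85.7) / 97.7 × 100% = 12.2825%.
Secondary cost = (81.9 − 67.9) / 81.9 × 100% = 17.0940%.
Total = 12.2825% + 17.0940% = 29.3765% ≈ 29.4%.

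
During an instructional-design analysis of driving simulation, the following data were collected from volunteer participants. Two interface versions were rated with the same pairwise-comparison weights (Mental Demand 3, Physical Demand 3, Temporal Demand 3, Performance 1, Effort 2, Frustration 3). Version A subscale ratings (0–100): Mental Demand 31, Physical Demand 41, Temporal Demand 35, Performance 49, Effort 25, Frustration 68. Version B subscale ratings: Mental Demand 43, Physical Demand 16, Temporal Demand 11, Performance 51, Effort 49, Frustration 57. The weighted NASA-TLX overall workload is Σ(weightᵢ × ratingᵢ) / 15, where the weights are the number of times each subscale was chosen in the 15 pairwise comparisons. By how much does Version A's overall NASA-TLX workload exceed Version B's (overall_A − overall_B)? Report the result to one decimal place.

6.3

Version A weighted sum = 3·31 + 3·41 + 3·35 + 1·49 + 2·25 + 3·68 = 93 + 123 + 105 + 49 + 50 + 204 = 624; overall_A = 624/15 = 41.6000.
Version B weighted sum = 3·43 + 3·16 + 3·11 + 1·51 + 2·49 + 3·57 = 129 + 48 + 33 + 51 + 98 + 171 = 530; overall_B = 530/15 = 35.3333.
Difference = 41.6000 − 35.3333 = 6.2667 ≈ 6.3.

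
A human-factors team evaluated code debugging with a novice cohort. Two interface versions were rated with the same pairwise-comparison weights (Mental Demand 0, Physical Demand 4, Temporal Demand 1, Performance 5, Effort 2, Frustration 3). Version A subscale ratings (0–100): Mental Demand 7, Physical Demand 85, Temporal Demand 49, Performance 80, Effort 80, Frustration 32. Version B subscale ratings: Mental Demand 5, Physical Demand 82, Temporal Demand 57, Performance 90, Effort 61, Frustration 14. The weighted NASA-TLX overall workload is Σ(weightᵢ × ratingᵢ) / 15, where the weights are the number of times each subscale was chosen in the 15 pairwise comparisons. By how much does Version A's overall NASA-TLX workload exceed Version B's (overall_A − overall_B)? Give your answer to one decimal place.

3.1

Version A weighted sum = 0·7 + 4·85 + 1·49 + 5·80 + 2·80 + 3·32 = 0 + 340 + 49 + 400 + 160 + 96 = 1045; overall_A = 1045/15 = 69.6667.
Version B weighted sum = 0·5 + 4·82 + 1·57 + 5·90 + 2·61 + 3·14 = 0 + 328 + 57 + 450 + 122 + 42 = 999; overall_B = 999/15 = 66.6000.
Difference = 69.6667 − 66.6000 = 3.0667 ≈ 3.1.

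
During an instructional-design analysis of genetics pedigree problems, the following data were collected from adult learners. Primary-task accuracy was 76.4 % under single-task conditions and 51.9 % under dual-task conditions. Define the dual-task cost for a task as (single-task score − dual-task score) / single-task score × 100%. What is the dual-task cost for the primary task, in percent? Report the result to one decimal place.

32.1

Cost = (76.4 − 51.9) / 76.4 × 100%
     = 24.5000 / 76.4 × 100% = 32.0681%.
≈ 32.1%.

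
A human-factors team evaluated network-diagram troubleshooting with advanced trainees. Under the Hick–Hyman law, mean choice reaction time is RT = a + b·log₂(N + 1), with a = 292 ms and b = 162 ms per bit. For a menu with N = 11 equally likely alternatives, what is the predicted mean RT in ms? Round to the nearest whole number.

log₂(11 + 1) = log₂(12) = 3.5850.
RT = 292 + 162 × 3.5850 = 292 + 580.7700 = 872.7700 ms.
≈ 873 ms.

873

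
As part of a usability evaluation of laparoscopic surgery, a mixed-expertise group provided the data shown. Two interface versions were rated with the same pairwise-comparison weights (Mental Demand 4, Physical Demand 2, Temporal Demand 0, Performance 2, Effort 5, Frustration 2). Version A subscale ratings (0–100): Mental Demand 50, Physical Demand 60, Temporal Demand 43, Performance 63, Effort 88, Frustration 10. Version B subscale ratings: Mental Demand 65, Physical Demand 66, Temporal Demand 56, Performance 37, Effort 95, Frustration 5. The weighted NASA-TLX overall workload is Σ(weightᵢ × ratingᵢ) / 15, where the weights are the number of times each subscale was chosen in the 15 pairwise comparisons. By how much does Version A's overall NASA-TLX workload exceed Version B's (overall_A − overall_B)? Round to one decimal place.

-3.0

Version A weighted sum = 4·50 + 2·60 + 0·43 + 2·63 + 5·88 + 2·10 = 200 + 120 + 0 + 126 + 440 + 20 = 906; overall_A = 906/15 = 60.4000.
Version B weighted sum = 4·65 + 2·66 + 0·56 + 2·37 + 5·95 + 2·5 = 260 + 132 + 0 + 74 + 475 + 10 = 951; overall_B = 951/15 = 63.4000.
Difference = 60.4000 − 63.4000 = -3.0000 ≈ -3.0.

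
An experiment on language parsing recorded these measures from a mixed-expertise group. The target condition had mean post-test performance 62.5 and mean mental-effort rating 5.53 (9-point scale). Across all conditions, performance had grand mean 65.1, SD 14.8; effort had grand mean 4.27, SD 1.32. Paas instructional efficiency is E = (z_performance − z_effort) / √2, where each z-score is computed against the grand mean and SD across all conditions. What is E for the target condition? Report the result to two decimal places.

z_performance = (62.5 − 65.1) / 14.8 = -2.6000 / 14.8 = -0.1757.
z_effort = (5.53 − 4.27) / 1.32 = 1.2600 / 1.32 = 0.9545.
z_P − z_E = -0.1757 − 0.9545 = -1.1302.
E = -1.1302 / √2 = -1.1302 / 1.41421 = -0.7992 ≈ -0.80.

-0.80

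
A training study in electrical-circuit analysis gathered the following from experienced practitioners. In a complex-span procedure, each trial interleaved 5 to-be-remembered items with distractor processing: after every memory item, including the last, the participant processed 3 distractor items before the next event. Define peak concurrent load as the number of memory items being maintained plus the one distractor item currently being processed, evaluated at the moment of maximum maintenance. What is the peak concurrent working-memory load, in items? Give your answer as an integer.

Maintenance is greatest during the distractor(s) after memory item 5: all 5 memory items are being held.
One distractor item is concurrently being processed.
Peak concurrent load = 5 + 1 = 6 items.

6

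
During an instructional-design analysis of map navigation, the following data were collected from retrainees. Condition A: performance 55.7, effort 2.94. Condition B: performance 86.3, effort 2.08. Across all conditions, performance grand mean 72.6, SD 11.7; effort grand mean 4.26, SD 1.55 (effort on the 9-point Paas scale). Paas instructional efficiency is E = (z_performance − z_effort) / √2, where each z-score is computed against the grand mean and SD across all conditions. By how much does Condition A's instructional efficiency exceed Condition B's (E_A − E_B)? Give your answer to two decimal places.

Condition A: z_P = (55.7 − 72.6)/11.7 = -1.4444; z_E = (2.94 − 4.26)/1.55 = -0.8516; E_A = (-1.4444 − (-0.8516))/√2 = -0.4192.
Condition B: z_P = (86.3 − 72.6)/11.7 = 1.1709; z_E = (2.08 − 4.26)/1.55 = -1.4065; E_B = (1.1709 − (-1.4065))/√2 = 1.8225.
E_A − E_B = -0.4192 − 1.8225 = -2.2417 ≈ -2.24.

-2.24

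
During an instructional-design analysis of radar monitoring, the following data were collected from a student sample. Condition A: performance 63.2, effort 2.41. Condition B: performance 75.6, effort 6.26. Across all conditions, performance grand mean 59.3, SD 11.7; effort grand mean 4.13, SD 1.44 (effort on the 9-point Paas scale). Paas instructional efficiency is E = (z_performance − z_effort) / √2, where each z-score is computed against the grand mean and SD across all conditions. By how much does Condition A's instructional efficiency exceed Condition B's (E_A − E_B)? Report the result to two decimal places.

1.14

Condition A: z_P = (63.2 − 59.3)/11.7 = 0.3333; z_E = (2.41 − 4.13)/1.44 = -1.1944; E_A = (0.3333 − (-1.1944))/√2 = 1.0802.
Condition B: z_P = (75.6 − 59.3)/11.7 = 1.3932; z_E = (6.26 − 4.13)/1.44 = 1.4792; E_B = (1.3932 − 1.4792)/√2 = -0.0608.
E_A − E_B = 1.0802 − (-0.0608) = 1.1410 ≈ 1.14.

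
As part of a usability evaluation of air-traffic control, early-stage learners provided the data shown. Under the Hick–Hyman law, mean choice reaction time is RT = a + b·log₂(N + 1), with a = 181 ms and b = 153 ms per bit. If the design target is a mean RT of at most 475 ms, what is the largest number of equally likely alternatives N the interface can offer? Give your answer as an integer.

Set 181 + 153·log₂(N + 1) ≤ 475.
log₂(N + 1) ≤ (475 − 181) / 153 = 1.9216.
N + 1 ≤ 2^1.9216 = 3.7884.
N ≤ 2.7884, so the largest integer N is 2.

2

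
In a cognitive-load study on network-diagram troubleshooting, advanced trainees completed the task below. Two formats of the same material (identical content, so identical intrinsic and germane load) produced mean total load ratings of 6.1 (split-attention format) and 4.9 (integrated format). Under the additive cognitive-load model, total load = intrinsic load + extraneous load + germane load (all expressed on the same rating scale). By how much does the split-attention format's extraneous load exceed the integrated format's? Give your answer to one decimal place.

1.2

Intrinsic and germane load are equal across formats, so the difference in total load equals the difference in extraneous load.
Extraneous-load difference = 6.1 − 4.9 = 1.2.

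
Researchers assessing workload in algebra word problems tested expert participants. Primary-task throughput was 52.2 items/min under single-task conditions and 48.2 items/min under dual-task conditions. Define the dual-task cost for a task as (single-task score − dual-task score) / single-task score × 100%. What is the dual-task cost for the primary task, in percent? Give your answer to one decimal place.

7.7

Cost = (52.2 − 48.2) / 52.2 × 100%
     = 4.0000 / 52.2 × 100% = 7.6628%.
≈ 7.7%.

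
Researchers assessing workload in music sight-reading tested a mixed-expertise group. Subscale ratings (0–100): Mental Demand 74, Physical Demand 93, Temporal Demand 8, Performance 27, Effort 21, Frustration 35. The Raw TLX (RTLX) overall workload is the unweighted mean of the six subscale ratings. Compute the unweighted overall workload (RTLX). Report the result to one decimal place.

Sum of ratings = 74 + 93 + 8 + 27 + 21 + 35 = 258.
RTLX = 258 / 6 = 43.0000 ≈ 43.0.

43.0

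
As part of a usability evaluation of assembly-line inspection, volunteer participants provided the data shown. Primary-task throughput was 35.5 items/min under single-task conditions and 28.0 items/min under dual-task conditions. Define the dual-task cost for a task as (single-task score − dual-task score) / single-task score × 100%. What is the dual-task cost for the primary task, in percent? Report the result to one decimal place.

Cost = (35.5 − 28.0) / 35.5 × 100%
     = 7.5000 / 35.5 × 100% = 21.1268%.
≈ 21.1%.

21.1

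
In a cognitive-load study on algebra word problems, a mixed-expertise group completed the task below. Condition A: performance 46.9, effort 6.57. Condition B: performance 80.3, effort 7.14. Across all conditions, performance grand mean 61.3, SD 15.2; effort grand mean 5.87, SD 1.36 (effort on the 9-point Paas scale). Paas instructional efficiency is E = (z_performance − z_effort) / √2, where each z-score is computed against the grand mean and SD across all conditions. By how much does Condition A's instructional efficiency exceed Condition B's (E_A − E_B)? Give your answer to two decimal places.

Condition A: z_P = (46.9 − 61.3)/15.2 = -0.9474; z_E = (6.57 − 5.87)/1.36 = 0.5147; E_A = (-0.9474 − 0.5147)/√2 = -1.0339.
Condition B: z_P = (80.3 − 61.3)/15.2 = 1.2500; z_E = (7.14 − 5.87)/1.36 = 0.9338; E_B = (1.2500 − 0.9338)/√2 = 0.2236.
E_A − E_B = -1.0339 − 0.2236 = -1.2575 ≈ -1.26.

-1.26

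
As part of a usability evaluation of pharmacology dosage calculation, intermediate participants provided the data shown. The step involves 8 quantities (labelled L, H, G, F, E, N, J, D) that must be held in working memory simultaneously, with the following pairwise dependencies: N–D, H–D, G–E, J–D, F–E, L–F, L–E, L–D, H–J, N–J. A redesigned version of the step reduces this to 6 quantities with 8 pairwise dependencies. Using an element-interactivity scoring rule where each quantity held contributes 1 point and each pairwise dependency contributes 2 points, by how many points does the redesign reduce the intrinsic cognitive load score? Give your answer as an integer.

Original: 8 × 1 + 10 × 2 = 8 + 20 = 28.
Redesigned: 6 × 1 + 8 × 2 = 6 + 16 = 22.
Reduction = 28 − 22 = 6.

6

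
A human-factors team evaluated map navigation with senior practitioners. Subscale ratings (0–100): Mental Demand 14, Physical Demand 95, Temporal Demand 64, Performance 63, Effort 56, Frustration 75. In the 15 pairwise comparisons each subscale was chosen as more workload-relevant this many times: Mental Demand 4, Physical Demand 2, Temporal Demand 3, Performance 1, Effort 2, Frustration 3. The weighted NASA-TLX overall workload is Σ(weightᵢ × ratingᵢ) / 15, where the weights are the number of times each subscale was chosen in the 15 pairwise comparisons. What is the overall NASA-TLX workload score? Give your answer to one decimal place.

55.9

The tallies are the weights (they sum to 15).
Weighted sum = 4·14 + 2·95 + 3·64 + 1·63 + 2·56 + 3·75
            = 56 + 190 + 192 + 63 + 112 + 225 = 838.
Overall workload = 838 / 15 = 55.8667 ≈ 55.9.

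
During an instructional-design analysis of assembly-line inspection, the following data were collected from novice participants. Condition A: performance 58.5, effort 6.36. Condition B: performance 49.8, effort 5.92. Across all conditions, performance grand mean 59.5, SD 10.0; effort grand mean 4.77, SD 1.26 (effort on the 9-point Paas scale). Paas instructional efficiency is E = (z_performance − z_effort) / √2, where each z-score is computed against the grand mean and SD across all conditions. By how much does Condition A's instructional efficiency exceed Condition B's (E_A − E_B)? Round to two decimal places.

Condition A: z_P = (58.5 − 59.5)/10.0 = -0.1000; z_E = (6.36 − 4.77)/1.26 = 1.2619; E_A = (-0.1000 − 1.2619)/√2 = -0.9630.
Condition B: z_P = (49.8 − 59.5)/10.0 = -0.9700; z_E = (5.92 − 4.77)/1.26 = 0.9127; E_B = (-0.9700 − 0.9127)/√2 = -1.3313.
E_A − E_B = -0.9630 − (-1.3313) = 0.3683 ≈ 0.37.

0.37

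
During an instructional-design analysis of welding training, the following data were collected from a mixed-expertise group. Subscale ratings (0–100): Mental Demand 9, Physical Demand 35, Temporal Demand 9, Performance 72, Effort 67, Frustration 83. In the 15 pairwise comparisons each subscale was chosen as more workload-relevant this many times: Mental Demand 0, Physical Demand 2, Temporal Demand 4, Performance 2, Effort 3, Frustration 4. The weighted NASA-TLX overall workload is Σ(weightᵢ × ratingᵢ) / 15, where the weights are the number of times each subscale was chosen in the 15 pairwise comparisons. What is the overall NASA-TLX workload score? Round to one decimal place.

The tallies are the weights (they sum to 15).
Weighted sum = 0·9 + 2·35 + 4·9 + 2·72 + 3·67 + 4·83
            = 0 + 70 + 36 + 144 + 201 + 332 = 783.
Overall workload = 783 / 15 = 52.2000 ≈ 52.2.

52.2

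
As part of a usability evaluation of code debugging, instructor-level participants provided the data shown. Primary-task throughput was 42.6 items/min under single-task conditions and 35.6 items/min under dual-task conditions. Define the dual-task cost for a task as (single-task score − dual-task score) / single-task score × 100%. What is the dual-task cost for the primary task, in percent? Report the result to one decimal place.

16.4

Cost = (42.6 − 35.6) / 42.6 × 100%
     = 7.0000 / 42.6 × 100% = 16.4319%.
≈ 16.4%.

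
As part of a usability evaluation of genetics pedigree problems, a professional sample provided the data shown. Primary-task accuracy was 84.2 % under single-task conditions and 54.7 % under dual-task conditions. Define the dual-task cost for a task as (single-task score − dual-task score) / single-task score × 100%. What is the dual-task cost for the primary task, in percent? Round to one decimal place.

35.0

Cost = (84.2 − 54.7) / 84.2 × 100%
     = 29.5000 / 84.2 × 100% = 35.0356%.
≈ 35.0%.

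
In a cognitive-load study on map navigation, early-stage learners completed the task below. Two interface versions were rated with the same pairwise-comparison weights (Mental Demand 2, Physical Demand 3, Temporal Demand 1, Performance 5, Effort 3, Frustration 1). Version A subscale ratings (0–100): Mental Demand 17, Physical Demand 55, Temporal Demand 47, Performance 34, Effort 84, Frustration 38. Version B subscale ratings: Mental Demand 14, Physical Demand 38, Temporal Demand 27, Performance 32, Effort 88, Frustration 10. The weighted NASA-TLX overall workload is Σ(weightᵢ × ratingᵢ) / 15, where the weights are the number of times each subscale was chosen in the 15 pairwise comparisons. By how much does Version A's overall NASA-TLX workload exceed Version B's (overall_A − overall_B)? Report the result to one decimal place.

Version A weighted sum = 2·17 + 3·55 + 1·47 + 5·34 + 3·84 + 1·38 = 34 + 165 + 47 + 170 + 252 + 38 = 706; overall_A = 706/15 = 47.0667.
Version B weighted sum = 2·14 + 3·38 + 1·27 + 5·32 + 3·88 + 1·10 = 28 + 114 + 27 + 160 + 264 + 10 = 603; overall_B = 603/15 = 40.2000.
Difference = 47.0667 − 40.2000 = 6.8667 ≈ 6.9.

6.9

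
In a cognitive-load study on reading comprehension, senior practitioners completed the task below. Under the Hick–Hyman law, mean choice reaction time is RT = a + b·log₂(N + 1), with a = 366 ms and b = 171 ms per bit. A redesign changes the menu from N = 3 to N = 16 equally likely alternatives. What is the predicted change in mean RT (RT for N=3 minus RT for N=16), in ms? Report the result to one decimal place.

RT(3) = 366 + 171·log₂(4) = 366 + 171·2.0000 = 708.0000 ms.
RT(16) = 366 + 171·log₂(17) = 366 + 171·4.0875 = 1064.9625 ms.
Difference = 708.0000 − 1064.9625 = -356.9625 ≈ -357.0 ms.

-357.0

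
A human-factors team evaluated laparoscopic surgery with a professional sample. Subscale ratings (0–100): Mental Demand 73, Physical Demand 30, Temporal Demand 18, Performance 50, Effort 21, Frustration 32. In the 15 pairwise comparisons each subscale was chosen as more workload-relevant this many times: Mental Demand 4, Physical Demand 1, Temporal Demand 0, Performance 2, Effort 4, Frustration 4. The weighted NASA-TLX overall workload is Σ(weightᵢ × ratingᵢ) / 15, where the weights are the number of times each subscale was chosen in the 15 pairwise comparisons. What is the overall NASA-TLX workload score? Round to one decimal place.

The tallies are the weights (they sum to 15).
Weighted sum = 4·73 + 1·30 + 0·18 + 2·50 + 4·21 + 4·32
            = 292 + 30 + 0 + 100 + 84 + 128 = 634.
Overall workload = 634 / 15 = 42.2667 ≈ 42.3.

42.3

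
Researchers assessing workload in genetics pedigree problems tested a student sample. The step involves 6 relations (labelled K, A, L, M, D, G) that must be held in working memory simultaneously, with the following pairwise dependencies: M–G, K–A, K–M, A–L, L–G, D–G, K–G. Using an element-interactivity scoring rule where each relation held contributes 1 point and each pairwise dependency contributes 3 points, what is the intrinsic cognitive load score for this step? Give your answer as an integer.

Count of relations held simultaneously: 6.
Count of pairwise dependencies listed: 7.
Element contribution: 6 × 1 = 6.
Interaction contribution: 7 × 3 = 21.
Intrinsic load = 6 + 21 = 27.

27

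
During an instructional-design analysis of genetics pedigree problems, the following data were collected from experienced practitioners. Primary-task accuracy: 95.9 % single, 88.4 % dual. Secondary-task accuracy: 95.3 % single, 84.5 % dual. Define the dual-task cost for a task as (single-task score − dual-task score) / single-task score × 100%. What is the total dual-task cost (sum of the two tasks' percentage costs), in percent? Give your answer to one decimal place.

19.2

Primary cost = (95.9 − 88.4) / 95.9 × 100% = 7.8206%.
Secondary cost = (95.3 − 84.5) / 95.3 × 100% = 11.3326%.
Total = 7.8206% + 11.3326% = 19.1532% ≈ 19.2%.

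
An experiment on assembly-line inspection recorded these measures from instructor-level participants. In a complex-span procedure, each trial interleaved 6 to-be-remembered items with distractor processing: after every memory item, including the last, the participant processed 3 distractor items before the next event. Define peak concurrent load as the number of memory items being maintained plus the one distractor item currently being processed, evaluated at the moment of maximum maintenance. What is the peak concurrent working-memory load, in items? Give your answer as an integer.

7

Maintenance is greatest during the distractor(s) after memory item 6: all 6 memory items are being held.
One distractor item is concurrently being processed.
Peak concurrent load = 6 + 1 = 7 items.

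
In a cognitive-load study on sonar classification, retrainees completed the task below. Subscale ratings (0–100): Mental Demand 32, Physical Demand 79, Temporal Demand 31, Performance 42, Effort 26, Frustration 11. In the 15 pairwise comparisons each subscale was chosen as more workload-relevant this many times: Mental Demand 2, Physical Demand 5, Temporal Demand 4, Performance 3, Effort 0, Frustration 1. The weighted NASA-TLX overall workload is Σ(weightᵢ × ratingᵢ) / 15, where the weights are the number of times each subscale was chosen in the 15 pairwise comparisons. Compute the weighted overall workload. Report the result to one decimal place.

The tallies are the weights (they sum to 15).
Weighted sum = 2·32 + 5·79 + 4·31 + 3·42 + 0·26 + 1·11
            = 64 + 395 + 124 + 126 + 0 + 11 = 720.
Overall workload = 720 / 15 = 48.0000 ≈ 48.0.

48.0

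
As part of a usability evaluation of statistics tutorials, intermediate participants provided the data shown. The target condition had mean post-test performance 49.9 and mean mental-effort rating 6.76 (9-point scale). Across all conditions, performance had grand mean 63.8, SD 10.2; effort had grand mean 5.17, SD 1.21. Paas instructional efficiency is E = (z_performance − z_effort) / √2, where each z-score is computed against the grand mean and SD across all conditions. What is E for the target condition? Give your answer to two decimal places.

z_performance = (49.9 − 63.8) / 10.2 = -13.9000 / 10.2 = -1.3627.
z_effort = (6.76 − 5.17) / 1.21 = 1.5900 / 1.21 = 1.3140.
z_P − z_E = -1.3627 − 1.3140 = -2.6767.
E = -2.6767 / √2 = -2.6767 / 1.41421 = -1.8927 ≈ -1.89.

-1.89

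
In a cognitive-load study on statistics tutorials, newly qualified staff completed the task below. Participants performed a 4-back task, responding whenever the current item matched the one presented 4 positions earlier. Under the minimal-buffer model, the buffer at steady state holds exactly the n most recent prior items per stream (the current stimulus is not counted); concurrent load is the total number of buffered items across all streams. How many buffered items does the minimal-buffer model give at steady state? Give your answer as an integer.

The buffer holds the 4 most recent prior items.
Steady-state concurrent load = 4 items.

4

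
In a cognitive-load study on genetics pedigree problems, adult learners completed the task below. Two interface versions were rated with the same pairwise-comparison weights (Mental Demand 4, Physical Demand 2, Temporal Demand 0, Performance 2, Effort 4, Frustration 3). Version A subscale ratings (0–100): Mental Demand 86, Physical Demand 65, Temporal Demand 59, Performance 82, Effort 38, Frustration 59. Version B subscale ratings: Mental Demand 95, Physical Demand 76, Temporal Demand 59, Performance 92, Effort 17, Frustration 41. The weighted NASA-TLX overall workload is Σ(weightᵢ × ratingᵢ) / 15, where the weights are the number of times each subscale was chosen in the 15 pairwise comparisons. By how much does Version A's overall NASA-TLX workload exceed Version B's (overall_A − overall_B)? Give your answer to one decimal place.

Version A weighted sum = 4·86 + 2·65 + 0·59 + 2·82 + 4·38 + 3·59 = 344 + 130 + 0 + 164 + 152 + 177 = 967; overall_A = 967/15 = 64.4667.
Version B weighted sum = 4·95 + 2·76 + 0·59 + 2·92 + 4·17 + 3·41 = 380 + 152 + 0 + 184 + 68 + 123 = 907; overall_B = 907/15 = 60.4667.
Difference = 64.4667 − 60.4667 = 4.0000 ≈ 4.0.

4.0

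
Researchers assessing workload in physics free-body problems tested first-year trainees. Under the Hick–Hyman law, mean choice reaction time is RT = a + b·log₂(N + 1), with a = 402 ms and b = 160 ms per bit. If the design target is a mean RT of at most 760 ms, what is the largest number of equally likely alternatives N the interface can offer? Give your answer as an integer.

Set 402 + 160·log₂(N + 1) ≤ 760.
log₂(N + 1) ≤ (760 − 402) / 160 = 2.2375.
N + 1 ≤ 2^2.2375 = 4.7158.
N ≤ 3.7158, so the largest integer N is 3.

3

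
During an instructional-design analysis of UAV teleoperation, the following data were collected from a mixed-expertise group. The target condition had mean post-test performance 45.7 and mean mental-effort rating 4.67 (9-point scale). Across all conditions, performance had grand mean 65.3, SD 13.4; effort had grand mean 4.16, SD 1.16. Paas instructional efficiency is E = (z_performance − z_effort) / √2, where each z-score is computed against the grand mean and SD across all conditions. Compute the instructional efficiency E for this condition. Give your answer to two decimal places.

-1.35

z_performance = (45.7 − 65.3) / 13.4 = -19.6000 / 13.4 = -1.4627.
z_effort = (4.67 − 4.16) / 1.16 = 0.5100 / 1.16 = 0.4397.
z_P − z_E = -1.4627 − 0.4397 = -1.9024.
E = -1.9024 / √2 = -1.9024 / 1.41421 = -1.3452 ≈ -1.35.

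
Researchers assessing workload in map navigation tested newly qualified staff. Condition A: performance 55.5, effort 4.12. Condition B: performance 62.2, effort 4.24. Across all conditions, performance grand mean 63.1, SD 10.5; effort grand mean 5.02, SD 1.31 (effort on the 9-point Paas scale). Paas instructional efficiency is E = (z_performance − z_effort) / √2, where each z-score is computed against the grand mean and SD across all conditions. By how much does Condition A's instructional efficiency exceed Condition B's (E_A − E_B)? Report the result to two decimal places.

-0.39

Condition A: z_P = (55.5 − 63.1)/10.5 = -0.7238; z_E = (4.12 − 5.02)/1.31 = -0.6870; E_A = (-0.7238 − (-0.6870))/√2 = -0.0260.
Condition B: z_P = (62.2 − 63.1)/10.5 = -0.0857; z_E = (4.24 − 5.02)/1.31 = -0.5954; E_B = (-0.0857 − (-0.5954))/√2 = 0.3604.
E_A − E_B = -0.0260 − 0.3604 = -0.3864 ≈ -0.39.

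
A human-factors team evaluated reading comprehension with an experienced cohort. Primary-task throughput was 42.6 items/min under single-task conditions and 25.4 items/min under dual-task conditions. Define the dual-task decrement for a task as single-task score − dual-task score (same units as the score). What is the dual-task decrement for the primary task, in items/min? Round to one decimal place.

17.2

Decrement = 42.6 − 25.4 = 17.2000 items/min ≈ 17.2 items/min.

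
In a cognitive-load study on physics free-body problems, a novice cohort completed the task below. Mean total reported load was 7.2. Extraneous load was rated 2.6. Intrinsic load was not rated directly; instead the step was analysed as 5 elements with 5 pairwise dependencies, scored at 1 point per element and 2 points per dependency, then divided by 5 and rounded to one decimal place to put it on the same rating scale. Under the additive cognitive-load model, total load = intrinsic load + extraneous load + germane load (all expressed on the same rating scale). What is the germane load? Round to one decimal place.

Intrinsic (element-interactivity): (5 × 1 + 5 × 2) / 5 = 15 / 5 = 3.0000 → 3.0.
germane load = total − intrinsic − extraneous
             = 7.2 − 3.0 − 2.6 = 1.6.

1.6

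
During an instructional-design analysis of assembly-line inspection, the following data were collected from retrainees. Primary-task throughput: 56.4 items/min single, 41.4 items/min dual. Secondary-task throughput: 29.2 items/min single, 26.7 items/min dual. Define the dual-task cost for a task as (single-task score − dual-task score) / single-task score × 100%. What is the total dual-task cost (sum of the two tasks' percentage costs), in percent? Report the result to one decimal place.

Primary cost = (56.4 − 41.4) / 56.4 × 100% = 26.5957%.
Secondary cost = (29.2 − 26.7) / 29.2 × 100% = 8.5616%.
Total = 26.5957% + 8.5616% = 35.1573% ≈ 35.2%.

35.2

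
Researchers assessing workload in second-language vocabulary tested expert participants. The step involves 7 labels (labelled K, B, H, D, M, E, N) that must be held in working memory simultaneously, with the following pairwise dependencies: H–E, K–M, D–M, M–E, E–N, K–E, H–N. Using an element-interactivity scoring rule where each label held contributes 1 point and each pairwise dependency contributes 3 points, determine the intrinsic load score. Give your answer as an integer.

28

Count of labels held simultaneously: 7.
Count of pairwise dependencies listed: 7.
Element contribution: 7 × 1 = 7.
Interaction contribution: 7 × 3 = 21.
Intrinsic load = 7 + 21 = 28.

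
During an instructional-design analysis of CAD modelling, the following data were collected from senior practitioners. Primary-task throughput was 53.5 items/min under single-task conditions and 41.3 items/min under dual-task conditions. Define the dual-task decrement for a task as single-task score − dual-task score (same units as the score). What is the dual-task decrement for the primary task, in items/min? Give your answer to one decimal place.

Decrement = 53.5 − 41.3 = 12.2000 items/min ≈ 12.2 items/min.

12.2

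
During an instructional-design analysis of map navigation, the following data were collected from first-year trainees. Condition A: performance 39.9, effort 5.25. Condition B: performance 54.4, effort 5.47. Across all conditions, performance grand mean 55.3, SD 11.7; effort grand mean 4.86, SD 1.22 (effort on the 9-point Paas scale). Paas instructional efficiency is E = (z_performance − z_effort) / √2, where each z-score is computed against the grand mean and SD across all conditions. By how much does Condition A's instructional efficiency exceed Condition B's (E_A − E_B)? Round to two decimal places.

-0.75

Condition A: z_P = (39.9 − 55.3)/11.7 = -1.3162; z_E = (5.25 − 4.86)/1.22 = 0.3197; E_A = (-1.3162 − 0.3197)/√2 = -1.1568.
Condition B: z_P = (54.4 − 55.3)/11.7 = -0.0769; z_E = (5.47 − 4.86)/1.22 = 0.5000; E_B = (-0.0769 − 0.5000)/√2 = -0.4079.
E_A − E_B = -1.1568 − (-0.4079) = -0.7489 ≈ -0.75.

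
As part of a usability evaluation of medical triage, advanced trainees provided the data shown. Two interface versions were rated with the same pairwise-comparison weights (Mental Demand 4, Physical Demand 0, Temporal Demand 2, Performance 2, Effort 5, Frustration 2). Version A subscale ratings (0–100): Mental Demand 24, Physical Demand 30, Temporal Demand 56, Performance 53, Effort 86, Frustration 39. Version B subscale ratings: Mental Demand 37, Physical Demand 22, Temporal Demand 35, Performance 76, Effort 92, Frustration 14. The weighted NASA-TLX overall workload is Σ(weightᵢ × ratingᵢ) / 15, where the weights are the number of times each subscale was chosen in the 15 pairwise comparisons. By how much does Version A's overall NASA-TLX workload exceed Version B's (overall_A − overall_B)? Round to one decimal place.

Version A weighted sum = 4·24 + 0·30 + 2·56 + 2·53 + 5·86 + 2·39 = 96 + 0 + 112 + 106 + 430 + 78 = 822; overall_A = 822/15 = 54.8000.
Version B weighted sum = 4·37 + 0·22 + 2·35 + 2·76 + 5·92 + 2·14 = 148 + 0 + 70 + 152 + 460 + 28 = 858; overall_B = 858/15 = 57.2000.
Difference = 54.8000 − 57.2000 = -2.4000 ≈ -2.4.

-2.4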